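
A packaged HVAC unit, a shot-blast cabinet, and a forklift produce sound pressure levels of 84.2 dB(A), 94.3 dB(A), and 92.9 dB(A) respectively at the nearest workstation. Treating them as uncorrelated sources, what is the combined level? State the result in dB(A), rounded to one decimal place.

96.9 dB(A)

For uncorrelated sources the intensities add, so convert each level to linear form, sum, and take 10·log₁₀ of the total.
Σ 10^(L/10) = 10^(84.2/10) + 10^(94.3/10) + 10^(92.9/10) = 4.904e+09.
L_total = 10·log₁₀(4.904e+09) = 96.91 dB(A).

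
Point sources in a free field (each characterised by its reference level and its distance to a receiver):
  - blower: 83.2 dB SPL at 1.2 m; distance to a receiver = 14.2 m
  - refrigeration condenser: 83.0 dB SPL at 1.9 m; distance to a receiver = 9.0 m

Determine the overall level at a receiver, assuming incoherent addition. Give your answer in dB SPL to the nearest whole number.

First find each source's level at the receiver (point-source: −20·log₁₀(r/r_ref)), then combine on an intensity basis.
blower: 83.2 − 20·log₁₀(14.2/1.2) = 83.2 − 21.46 = 61.74 dB SPL.
refrigeration condenser: 83.0 − 20·log₁₀(9.0/1.9) = 83.0 − 13.51 = 69.49 dB SPL.
Σ 10^(L/10) = 1.038e+07 → L_total = 10·log₁₀(1.038e+07) = 70.16 dB SPL.

70 dB SPL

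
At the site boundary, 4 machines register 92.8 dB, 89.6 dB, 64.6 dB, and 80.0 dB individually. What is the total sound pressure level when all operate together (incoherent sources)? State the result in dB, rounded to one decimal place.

For uncorrelated sources the intensities add, so convert each level to linear form, sum, and take 10·log₁₀ of the total.
Σ 10^(L/10) = 10^(92.8/10) + 10^(89.6/10) + 10^(64.6/10) + 10^(80.0/10) = 2.920e+09.
L_total = 10·log₁₀(2.920e+09) = 94.65 dB.

94.7 dB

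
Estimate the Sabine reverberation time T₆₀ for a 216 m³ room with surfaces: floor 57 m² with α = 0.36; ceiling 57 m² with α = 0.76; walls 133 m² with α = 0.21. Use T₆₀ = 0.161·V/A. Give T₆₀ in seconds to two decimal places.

0.38 s

Summing Sᵢαᵢ: 57·0.36 + 57·0.76 + 133·0.21 = 91.77 m².
T₆₀ = 0.161·V/A = 0.161·216/91.77 = 0.379 s.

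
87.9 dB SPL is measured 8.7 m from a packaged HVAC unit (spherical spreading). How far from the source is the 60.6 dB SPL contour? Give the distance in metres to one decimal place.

201.6 m

Point-source spreading drops the level by 20·log₁₀(r₂/r₁); inverting, r₂/r₁ = 10^(ΔL/20).
r₂ = 8.7·10^((87.9−60.6)/20) = 8.7·10^(27.3/20) = 201.61 m.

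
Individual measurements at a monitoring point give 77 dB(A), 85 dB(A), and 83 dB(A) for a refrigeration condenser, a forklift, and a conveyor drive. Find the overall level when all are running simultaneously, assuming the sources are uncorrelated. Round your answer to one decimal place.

For uncorrelated sources the intensities add, so convert each level to linear form, sum, and take 10·log₁₀ of the total.
Σ 10^(L/10) = 10^(77/10) + 10^(85/10) + 10^(83/10) = 5.659e+08.
L_total = 10·log₁₀(5.659e+08) = 87.53 dB(A).

87.5 dB(A)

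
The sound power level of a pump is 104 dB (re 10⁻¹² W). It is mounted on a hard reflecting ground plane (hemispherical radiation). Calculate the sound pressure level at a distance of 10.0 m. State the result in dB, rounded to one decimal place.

76.0 dB

L_p = L_w − 10·log₁₀(2π·r²) with r = 10.0 m.
2π·r² = 628.3 m², 10·log₁₀ of that is 27.982 dB.
L_p = 104 − 27.982 = 76.02 dB.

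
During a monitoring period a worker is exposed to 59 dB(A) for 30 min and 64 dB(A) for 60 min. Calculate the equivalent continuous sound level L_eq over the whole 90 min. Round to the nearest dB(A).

63 dB(A)

Weight each interval's intensity by its duration and average over T = 90 min:
Σ tᵢ·10^(Lᵢ/10) = 30·10^(59/10) + 60·10^(64/10) = 1.745e+08.
L_eq = 10·log₁₀(1.745e+08/90) = 62.88 dB(A).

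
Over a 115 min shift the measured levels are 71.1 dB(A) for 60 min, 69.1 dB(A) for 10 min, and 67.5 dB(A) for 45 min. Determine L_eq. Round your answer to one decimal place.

L_eq = 10·log₁₀[(1/T)·Σ tᵢ·10^(Lᵢ/10)] with T = 115 min.
Σ tᵢ·10^(Lᵢ/10) = 60·10^(71.1/10) + 10·10^(69.1/10) + 45·10^(67.5/10) = 1.107e+09.
L_eq = 10·log₁₀(1.107e+09/115) = 69.84 dB(A).

69.8 dB(A)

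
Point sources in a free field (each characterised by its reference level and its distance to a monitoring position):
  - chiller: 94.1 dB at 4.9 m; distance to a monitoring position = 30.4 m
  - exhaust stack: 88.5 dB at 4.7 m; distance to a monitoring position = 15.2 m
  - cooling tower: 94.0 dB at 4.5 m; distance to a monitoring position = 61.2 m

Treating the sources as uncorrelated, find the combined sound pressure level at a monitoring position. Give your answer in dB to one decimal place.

81.7 dB

First find each source's level at the receiver (point-source: −20·log₁₀(r/r_ref)), then combine on an intensity basis.
chiller: 94.1 − 20·log₁₀(30.4/4.9) = 94.1 − 15.85 = 78.25 dB.
exhaust stack: 88.5 − 20·log₁₀(15.2/4.7) = 88.5 − 10.19 = 78.31 dB.
cooling tower: 94.0 − 20·log₁₀(61.2/4.5) = 94.0 − 22.67 = 71.33 dB.
Σ 10^(L/10) = 1.480e+08 → L_total = 10·log₁₀(1.480e+08) = 81.70 dB.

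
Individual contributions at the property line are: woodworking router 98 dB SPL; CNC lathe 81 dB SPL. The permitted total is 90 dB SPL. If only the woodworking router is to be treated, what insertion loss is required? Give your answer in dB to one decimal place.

Fixed contribution from the other source: Σ 10^(L/10) = 10^(81/10) = 1.259e+08 (81.00 dB SPL).
The limit corresponds to 10^(90/10) = 1.000e+09; subtracting the fixed part leaves 8.741e+08 for the woodworking router, i.e. 89.42 dB SPL.
Required insertion loss = 98 − 89.42 = 8.58 dB.

8.6 dB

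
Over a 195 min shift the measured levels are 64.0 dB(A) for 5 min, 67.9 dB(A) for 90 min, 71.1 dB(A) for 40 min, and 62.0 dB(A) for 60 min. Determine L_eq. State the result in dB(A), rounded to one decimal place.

The energy average is taken in the linear domain: L_eq = 10·log₁₀[(Σ tᵢ·10^(Lᵢ/10))/T], T = 195 min.
Σ tᵢ·10^(Lᵢ/10) = 5·10^(64.0/10) + 90·10^(67.9/10) + 40·10^(71.1/10) + 60·10^(62.0/10) = 1.178e+09.
L_eq = 10·log₁₀(1.178e+09/195) = 67.81 dB(A).

67.8 dB(A)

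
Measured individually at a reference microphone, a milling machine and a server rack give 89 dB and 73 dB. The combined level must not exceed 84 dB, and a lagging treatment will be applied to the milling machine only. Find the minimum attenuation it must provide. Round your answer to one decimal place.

5.4 dB

Everything except the milling machine sums to 10^(73/10) = 1.995e+07 in linear terms, 73.00 dB.
To meet 84 dB overall, the treated milling machine may contribute at most 10^(84/10) − 1.995e+07 = 2.312e+08, i.e. 83.64 dB.
So the milling machine must be reduced from 89 to 83.64 dB: IL = 5.36 dB.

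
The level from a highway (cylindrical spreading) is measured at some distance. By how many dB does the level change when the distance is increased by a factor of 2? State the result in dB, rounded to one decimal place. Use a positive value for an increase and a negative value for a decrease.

-3.0 dB

With cylindrical spreading the level changes by −10·log₁₀(r₂/r₁).
ΔL = −10·log₁₀(2) = -3.01 dB.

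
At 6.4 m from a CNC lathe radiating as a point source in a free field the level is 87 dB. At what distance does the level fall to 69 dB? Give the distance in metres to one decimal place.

50.8 m

The 18.0 dB drop corresponds to a distance ratio of 10^(18.0/20) for a point source.
r₂ = 6.4·10^((87−69)/20) = 6.4·10^(18.0/20) = 50.84 m.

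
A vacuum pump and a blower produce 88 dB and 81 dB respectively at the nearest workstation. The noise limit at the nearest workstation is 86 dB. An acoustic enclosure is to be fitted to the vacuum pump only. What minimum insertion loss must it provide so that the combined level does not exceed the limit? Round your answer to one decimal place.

3.7 dB

The untreated sources together contribute 10^(81/10) = 1.259e+08, i.e. 81.00 dB.
The limit corresponds to 10^(86/10) = 3.981e+08; subtracting the fixed part leaves 2.722e+08 for the vacuum pump, i.e. 84.35 dB.
Required insertion loss = 88 − 84.35 = 3.65 dB.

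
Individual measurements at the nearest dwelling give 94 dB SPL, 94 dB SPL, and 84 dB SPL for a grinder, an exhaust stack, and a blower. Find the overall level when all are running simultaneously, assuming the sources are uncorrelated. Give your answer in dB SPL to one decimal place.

For uncorrelated sources the intensities add, so convert each level to linear form, sum, and take 10·log₁₀ of the total.
Σ 10^(L/10) = 10^(94/10) + 10^(94/10) + 10^(84/10) = 5.275e+09.
L_total = 10·log₁₀(5.275e+09) = 97.22 dB SPL.

97.2 dB SPL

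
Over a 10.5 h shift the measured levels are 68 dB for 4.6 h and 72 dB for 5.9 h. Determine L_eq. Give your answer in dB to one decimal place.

Weight each interval's intensity by its duration and average over T = 10.5 h:
Σ tᵢ·10^(Lᵢ/10) = 4.6·10^(68/10) + 5.9·10^(72/10) = 1.225e+08.
L_eq = 10·log₁₀(1.225e+08/10.5) = 70.67 dB.

70.7 dB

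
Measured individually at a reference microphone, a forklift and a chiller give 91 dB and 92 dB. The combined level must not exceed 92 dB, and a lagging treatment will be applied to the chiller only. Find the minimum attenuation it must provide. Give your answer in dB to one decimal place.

6.9 dB

The untreated sources together contribute 10^(91/10) = 1.259e+09, i.e. 91.00 dB.
The limit corresponds to 10^(92/10) = 1.585e+09; subtracting the fixed part leaves 3.260e+08 for the chiller, i.e. 85.13 dB.
Required insertion loss = 92 − 85.13 = 6.87 dB.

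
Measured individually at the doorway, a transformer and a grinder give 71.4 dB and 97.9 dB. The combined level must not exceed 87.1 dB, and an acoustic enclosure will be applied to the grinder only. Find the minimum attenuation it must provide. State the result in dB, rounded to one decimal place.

The untreated sources together contribute 10^(71.4/10) = 1.380e+07, i.e. 71.40 dB.
To meet 87.1 dB overall, the treated grinder may contribute at most 10^(87.1/10) − 1.380e+07 = 4.991e+08, i.e. 86.98 dB.
So the grinder must be reduced from 97.9 to 86.98 dB: IL = 10.92 dB.

10.9 dB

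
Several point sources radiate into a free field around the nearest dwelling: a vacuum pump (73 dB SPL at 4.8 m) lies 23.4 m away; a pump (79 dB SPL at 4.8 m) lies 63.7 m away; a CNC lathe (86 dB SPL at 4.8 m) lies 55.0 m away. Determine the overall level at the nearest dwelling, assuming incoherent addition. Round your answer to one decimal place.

Apply inverse-square spreading to bring every level to the receiver, then sum 10^(L/10).
vacuum pump: 73 − 20·log₁₀(23.4/4.8) = 73 − 13.76 = 59.24 dB SPL.
pump: 79 − 20·log₁₀(63.7/4.8) = 79 − 22.46 = 56.54 dB SPL.
CNC lathe: 86 − 20·log₁₀(55.0/4.8) = 86 − 21.18 = 64.82 dB SPL.
Σ 10^(L/10) = 4.323e+06 → L_total = 10·log₁₀(4.323e+06) = 66.36 dB SPL.

66.4 dB SPL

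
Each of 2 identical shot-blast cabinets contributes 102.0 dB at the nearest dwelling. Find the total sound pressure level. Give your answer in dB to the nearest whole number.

L_total = L₁ + 10·log₁₀ N for N identical incoherent sources.
L_total = 102.0 + 10·log₁₀(2) = 102.0 + 3.010 = 105.01 dB.

105 dB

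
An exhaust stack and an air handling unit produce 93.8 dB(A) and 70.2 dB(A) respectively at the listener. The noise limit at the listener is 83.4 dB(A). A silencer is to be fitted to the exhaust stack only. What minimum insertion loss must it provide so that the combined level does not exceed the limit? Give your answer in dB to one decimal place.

10.6 dB

Everything except the exhaust stack sums to 10^(70.2/10) = 1.047e+07 in linear terms, 70.20 dB(A).
To meet 83.4 dB(A) overall, the treated exhaust stack may contribute at most 10^(83.4/10) − 1.047e+07 = 2.083e+08, i.e. 83.19 dB(A).
Required insertion loss = 93.8 − 83.19 = 10.61 dB.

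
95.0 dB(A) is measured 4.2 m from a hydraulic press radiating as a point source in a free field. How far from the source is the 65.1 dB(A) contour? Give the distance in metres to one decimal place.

131.3 m

The 29.9 dB drop corresponds to a distance ratio of 10^(29.9/20) for a point source.
r₂ = 4.2·10^((95.0−65.1)/20) = 4.2·10^(29.9/20) = 131.30 m.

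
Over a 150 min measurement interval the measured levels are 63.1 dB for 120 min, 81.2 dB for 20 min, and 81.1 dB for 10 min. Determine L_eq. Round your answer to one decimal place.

74.4 dB

Weight each interval's intensity by its duration and average over T = 150 min:
Σ tᵢ·10^(Lᵢ/10) = 120·10^(63.1/10) + 20·10^(81.2/10) + 10·10^(81.1/10) = 4.170e+09.
L_eq = 10·log₁₀(4.170e+09/150) = 74.44 dB.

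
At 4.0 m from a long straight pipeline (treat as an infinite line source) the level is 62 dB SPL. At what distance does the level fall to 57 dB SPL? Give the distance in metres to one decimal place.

12.6 m

Line-source spreading drops the level by 10·log₁₀(r₂/r₁); inverting, r₂/r₁ = 10^(ΔL/10).
r₂ = 4.0·10^((62−57)/10) = 4.0·10^(5.0/10) = 12.65 m.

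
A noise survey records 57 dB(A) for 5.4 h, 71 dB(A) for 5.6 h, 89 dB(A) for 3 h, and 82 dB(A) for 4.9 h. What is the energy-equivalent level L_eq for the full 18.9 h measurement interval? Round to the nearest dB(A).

Weight each interval's intensity by its duration and average over T = 18.9 h:
Σ tᵢ·10^(Lᵢ/10) = 5.4·10^(57/10) + 5.6·10^(71/10) + 3·10^(89/10) + 4.9·10^(82/10) = 3.233e+09.
L_eq = 10·log₁₀(3.233e+09/18.9) = 82.33 dB(A).

82 dB(A)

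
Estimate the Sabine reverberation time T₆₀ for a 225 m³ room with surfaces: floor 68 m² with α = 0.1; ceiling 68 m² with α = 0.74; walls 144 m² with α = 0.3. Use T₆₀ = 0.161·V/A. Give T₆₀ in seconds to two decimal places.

0.36 s

Total absorption A = 68·0.1 + 68·0.74 + 144·0.3 = 100.32 m² sabins.
T₆₀ = 0.161 × 225 / 100.32 = 0.361 s.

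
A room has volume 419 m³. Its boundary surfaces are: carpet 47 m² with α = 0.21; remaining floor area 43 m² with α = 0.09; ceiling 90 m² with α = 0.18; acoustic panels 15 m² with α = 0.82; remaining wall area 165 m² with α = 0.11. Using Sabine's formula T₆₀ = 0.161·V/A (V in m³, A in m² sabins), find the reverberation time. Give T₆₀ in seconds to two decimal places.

1.12 s

Summing Sᵢαᵢ: 47·0.21 + 43·0.09 + 90·0.18 + 15·0.82 + 165·0.11 = 60.39 m².
T₆₀ = 0.161 × 419 / 60.39 = 1.117 s.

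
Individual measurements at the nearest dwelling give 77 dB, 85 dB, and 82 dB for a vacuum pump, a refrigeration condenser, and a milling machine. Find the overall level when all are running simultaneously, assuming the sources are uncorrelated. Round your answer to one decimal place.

87.2 dB

Incoherent sources combine by intensity addition: L_total = 10·log₁₀(Σ 10^(L_i/10)).
Σ 10^(L/10) = 10^(77/10) + 10^(85/10) + 10^(82/10) = 5.248e+08.
L_total = 10·log₁₀(5.248e+08) = 87.20 dB.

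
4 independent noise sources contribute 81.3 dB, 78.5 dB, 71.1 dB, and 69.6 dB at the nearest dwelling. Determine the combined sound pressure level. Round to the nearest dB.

Incoherent sources combine by intensity addition: L_total = 10·log₁₀(Σ 10^(L_i/10)).
Σ 10^(L/10) = 10^(81.3/10) + 10^(78.5/10) + 10^(71.1/10) + 10^(69.6/10) = 2.277e+08.
L_total = 10·log₁₀(2.277e+08) = 83.57 dB.

84 dB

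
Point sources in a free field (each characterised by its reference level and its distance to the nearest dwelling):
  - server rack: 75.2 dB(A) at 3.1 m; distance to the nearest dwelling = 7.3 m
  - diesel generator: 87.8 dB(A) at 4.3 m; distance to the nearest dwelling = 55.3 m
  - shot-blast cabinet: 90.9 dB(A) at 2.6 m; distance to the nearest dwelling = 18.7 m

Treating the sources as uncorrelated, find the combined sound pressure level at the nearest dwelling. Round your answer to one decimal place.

75.2 dB(A)

First find each source's level at the receiver (point-source: −20·log₁₀(r/r_ref)), then combine on an intensity basis.
server rack: 75.2 − 20·log₁₀(7.3/3.1) = 75.2 − 7.44 = 67.76 dB(A).
diesel generator: 87.8 − 20·log₁₀(55.3/4.3) = 87.8 − 22.19 = 65.61 dB(A).
shot-blast cabinet: 90.9 − 20·log₁₀(18.7/2.6) = 90.9 − 17.14 = 73.76 dB(A).
Σ 10^(L/10) = 3.340e+07 → L_total = 10·log₁₀(3.340e+07) = 75.24 dB(A).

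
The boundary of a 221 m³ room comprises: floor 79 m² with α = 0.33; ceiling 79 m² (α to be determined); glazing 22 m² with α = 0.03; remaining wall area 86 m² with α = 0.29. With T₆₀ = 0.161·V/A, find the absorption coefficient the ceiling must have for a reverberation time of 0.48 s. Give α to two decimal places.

From T₆₀ = 0.161·V/A, the target T₆₀ = 0.48 s needs A = 0.161·221/0.48 = 74.13 m².
Absorption from the other surfaces = 79·0.33 + 22·0.03 + 86·0.29 = 51.67 m², so the ceiling must supply 22.46 m² over 79 m².
α = 22.46/79 = 0.284.

0.28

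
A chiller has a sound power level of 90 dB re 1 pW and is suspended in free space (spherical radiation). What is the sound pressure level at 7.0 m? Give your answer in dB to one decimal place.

62.1 dB

Free-field spherical radiation: L_p = L_w − 10·log₁₀(4π·r²), r = 7.0 m.
4π·r² = 615.8 m², 10·log₁₀ of that is 27.894 dB.
L_p = 90 − 27.894 = 62.11 dB.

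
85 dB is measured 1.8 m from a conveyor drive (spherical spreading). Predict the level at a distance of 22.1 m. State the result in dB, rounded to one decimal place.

For a point source, L₂ = L₁ − 20·log₁₀(r₂/r₁).
L₂ = 85 − 20·log₁₀(22.1/1.8) = 85 − 21.782 = 63.22 dB.

63.2 dB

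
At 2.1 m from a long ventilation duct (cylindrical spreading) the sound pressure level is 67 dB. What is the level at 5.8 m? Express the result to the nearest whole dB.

63 dB

Line-source attenuation: ΔL = 10·log₁₀(r₂/r₁) = 10·log₁₀(5.8/2.1) = 4.412 dB.
L₂ = 67 − 10·log₁₀(5.8/2.1) = 67 − 4.412 = 62.59 dB.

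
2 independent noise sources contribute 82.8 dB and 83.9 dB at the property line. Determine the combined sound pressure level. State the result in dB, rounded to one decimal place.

Incoherent sources combine by intensity addition: L_total = 10·log₁₀(Σ 10^(L_i/10)).
Σ 10^(L/10) = 10^(82.8/10) + 10^(83.9/10) = 4.360e+08.
L_total = 10·log₁₀(4.360e+08) = 86.40 dB.

86.4 dB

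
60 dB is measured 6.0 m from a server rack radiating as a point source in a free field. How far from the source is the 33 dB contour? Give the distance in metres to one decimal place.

The 27.0 dB drop corresponds to a distance ratio of 10^(27.0/20) for a point source.
r₂ = 6.0·10^((60−33)/20) = 6.0·10^(27.0/20) = 134.32 m.

134.3 m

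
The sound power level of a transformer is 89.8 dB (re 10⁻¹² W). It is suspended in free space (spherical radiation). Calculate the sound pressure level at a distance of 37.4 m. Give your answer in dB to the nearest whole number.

47 dB

Free-field spherical radiation: L_p = L_w − 10·log₁₀(4π·r²), r = 37.4 m.
4π·r² = 1.758e+04 m², 10·log₁₀ of that is 42.450 dB.
L_p = 89.8 − 42.450 = 47.35 dB.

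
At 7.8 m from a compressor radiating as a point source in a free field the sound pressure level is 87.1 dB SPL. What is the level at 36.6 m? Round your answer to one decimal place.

For a point source, L₂ = L₁ − 20·log₁₀(r₂/r₁).
L₂ = 87.1 − 20·log₁₀(36.6/7.8) = 87.1 − 13.428 = 73.67 dB SPL.

73.7 dB SPL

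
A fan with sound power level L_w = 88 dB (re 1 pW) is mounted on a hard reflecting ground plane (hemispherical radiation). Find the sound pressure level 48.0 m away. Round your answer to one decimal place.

L_p = L_w − 10·log₁₀(2π·r²) with r = 48.0 m.
2π·r² = 1.448e+04 m², 10·log₁₀ of that is 41.607 dB.
L_p = 88 − 41.607 = 46.39 dB.

46.4 dB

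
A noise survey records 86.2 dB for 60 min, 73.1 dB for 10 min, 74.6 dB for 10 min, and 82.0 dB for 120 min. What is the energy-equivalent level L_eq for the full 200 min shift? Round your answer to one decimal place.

L_eq = 10·log₁₀[(1/T)·Σ tᵢ·10^(Lᵢ/10)] with T = 200 min.
Σ tᵢ·10^(Lᵢ/10) = 60·10^(86.2/10) + 10·10^(73.1/10) + 10·10^(74.6/10) + 120·10^(82.0/10) = 4.452e+10.
L_eq = 10·log₁₀(4.452e+10/200) = 83.48 dB.

83.5 dB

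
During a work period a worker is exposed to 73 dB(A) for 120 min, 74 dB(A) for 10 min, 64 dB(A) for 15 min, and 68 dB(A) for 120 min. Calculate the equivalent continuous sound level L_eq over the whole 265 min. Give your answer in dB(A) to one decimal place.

L_eq = 10·log₁₀[(1/T)·Σ tᵢ·10^(Lᵢ/10)] with T = 265 min.
Σ tᵢ·10^(Lᵢ/10) = 120·10^(73/10) + 10·10^(74/10) + 15·10^(64/10) + 120·10^(68/10) = 3.440e+09.
L_eq = 10·log₁₀(3.440e+09/265) = 71.13 dB(A).

71.1 dB(A)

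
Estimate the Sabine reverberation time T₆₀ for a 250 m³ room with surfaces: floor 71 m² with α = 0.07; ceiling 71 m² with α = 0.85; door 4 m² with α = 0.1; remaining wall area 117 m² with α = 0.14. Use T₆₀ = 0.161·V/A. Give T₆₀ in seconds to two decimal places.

0.49 s

Summing Sᵢαᵢ: 71·0.07 + 71·0.85 + 4·0.1 + 117·0.14 = 82.10 m².
T₆₀ = 0.161 × 250 / 82.10 = 0.490 s.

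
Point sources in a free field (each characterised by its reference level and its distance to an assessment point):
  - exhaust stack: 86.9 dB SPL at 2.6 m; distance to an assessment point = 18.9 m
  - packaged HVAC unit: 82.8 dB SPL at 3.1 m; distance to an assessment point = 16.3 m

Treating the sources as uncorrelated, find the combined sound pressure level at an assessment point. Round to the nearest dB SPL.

72 dB SPL

Propagate each source to the receiver with L = L_ref − 20·log₁₀(r/r_ref), then add intensities.
exhaust stack: 86.9 − 20·log₁₀(18.9/2.6) = 86.9 − 17.23 = 69.67 dB SPL.
packaged HVAC unit: 82.8 − 20·log₁₀(16.3/3.1) = 82.8 − 14.42 = 68.38 dB SPL.
Σ 10^(L/10) = 1.616e+07 → L_total = 10·log₁₀(1.616e+07) = 72.08 dB SPL.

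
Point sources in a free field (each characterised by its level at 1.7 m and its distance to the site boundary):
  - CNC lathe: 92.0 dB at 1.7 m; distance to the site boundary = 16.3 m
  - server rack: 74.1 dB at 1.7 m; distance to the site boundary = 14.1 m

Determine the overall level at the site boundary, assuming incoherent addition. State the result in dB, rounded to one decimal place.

First find each source's level at the receiver (point-source: −20·log₁₀(r/r_ref)), then combine on an intensity basis.
CNC lathe: 92.0 − 20·log₁₀(16.3/1.7) = 92.0 − 19.63 = 72.37 dB.
server rack: 74.1 − 20·log₁₀(14.1/1.7) = 74.1 − 18.38 = 55.72 dB.
Σ 10^(L/10) = 1.761e+07 → L_total = 10·log₁₀(1.761e+07) = 72.46 dB.

72.5 dB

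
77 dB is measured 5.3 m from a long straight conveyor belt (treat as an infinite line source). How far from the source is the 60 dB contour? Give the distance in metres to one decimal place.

265.6 m

For a line source L₁ − L₂ = 10·log₁₀(r₂/r₁), so r₂ = r₁·10^((L₁−L₂)/10).
r₂ = 5.3·10^((77−60)/10) = 5.3·10^(17.0/10) = 265.63 m.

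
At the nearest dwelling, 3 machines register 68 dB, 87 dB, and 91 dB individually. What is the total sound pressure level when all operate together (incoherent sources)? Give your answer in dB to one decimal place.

92.5 dB

Incoherent sources combine by intensity addition: L_total = 10·log₁₀(Σ 10^(L_i/10)).
Σ 10^(L/10) = 10^(68/10) + 10^(87/10) + 10^(91/10) = 1.766e+09.
L_total = 10·log₁₀(1.766e+09) = 92.47 dB.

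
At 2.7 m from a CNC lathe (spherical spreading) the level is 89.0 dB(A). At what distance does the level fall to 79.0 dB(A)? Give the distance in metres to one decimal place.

8.5 m

Point-source spreading drops the level by 20·log₁₀(r₂/r₁); inverting, r₂/r₁ = 10^(ΔL/20).
r₂ = 2.7·10^((89.0−79.0)/20) = 2.7·10^(10.0/20) = 8.54 m.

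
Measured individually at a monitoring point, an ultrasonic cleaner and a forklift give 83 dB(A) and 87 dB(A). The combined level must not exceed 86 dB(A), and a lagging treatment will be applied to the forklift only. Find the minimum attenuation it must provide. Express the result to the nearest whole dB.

4 dB

The untreated sources together contribute 10^(83/10) = 1.995e+08, i.e. 83.00 dB(A).
To meet 86 dB(A) overall, the treated forklift may contribute at most 10^(86/10) − 1.995e+08 = 1.986e+08, i.e. 82.98 dB(A).
So the forklift must be reduced from 87 to 82.98 dB(A): IL = 4.02 dB.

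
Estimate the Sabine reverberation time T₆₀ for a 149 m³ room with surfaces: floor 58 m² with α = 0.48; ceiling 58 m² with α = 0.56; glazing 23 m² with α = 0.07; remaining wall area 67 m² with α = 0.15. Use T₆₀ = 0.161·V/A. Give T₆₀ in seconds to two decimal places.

Total absorption A = 58·0.48 + 58·0.56 + 23·0.07 + 67·0.15 = 71.98 m² sabins.
T₆₀ = 0.161 × 149 / 71.98 = 0.333 s.

0.33 s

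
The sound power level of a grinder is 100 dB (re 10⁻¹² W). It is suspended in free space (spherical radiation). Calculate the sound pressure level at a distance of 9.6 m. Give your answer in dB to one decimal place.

69.4 dB

The power spreads over a sphere of area 4π·r², so L_p = L_w − 10·log₁₀(4π·r²).
4π·r² = 1158 m², 10·log₁₀ of that is 30.638 dB.
L_p = 100 − 30.638 = 69.36 dB.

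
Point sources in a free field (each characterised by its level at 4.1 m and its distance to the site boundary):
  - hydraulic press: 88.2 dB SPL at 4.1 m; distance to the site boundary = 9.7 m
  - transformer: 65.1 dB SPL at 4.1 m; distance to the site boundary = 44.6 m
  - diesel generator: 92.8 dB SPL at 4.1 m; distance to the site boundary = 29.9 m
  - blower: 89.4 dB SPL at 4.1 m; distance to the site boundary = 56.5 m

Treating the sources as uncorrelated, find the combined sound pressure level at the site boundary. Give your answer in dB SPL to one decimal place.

Propagate each source to the receiver with L = L_ref − 20·log₁₀(r/r_ref), then add intensities.
hydraulic press: 88.2 − 20·log₁₀(9.7/4.1) = 88.2 − 7.48 = 80.72 dB SPL.
transformer: 65.1 − 20·log₁₀(44.6/4.1) = 65.1 − 20.73 = 44.37 dB SPL.
diesel generator: 92.8 − 20·log₁₀(29.9/4.1) = 92.8 − 17.26 = 75.54 dB SPL.
blower: 89.4 − 20·log₁₀(56.5/4.1) = 89.4 − 22.79 = 66.61 dB SPL.
Σ 10^(L/10) = 1.585e+08 → L_total = 10·log₁₀(1.585e+08) = 82.00 dB SPL.

82.0 dB SPL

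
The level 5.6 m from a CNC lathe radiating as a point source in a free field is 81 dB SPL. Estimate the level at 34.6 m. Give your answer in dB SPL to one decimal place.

Spherical spreading from a point source gives a 20·log₁₀(r₂/r₁) drop.
L₂ = 81 − 20·log₁₀(34.6/5.6) = 81 − 15.818 = 65.18 dB SPL.

65.2 dB SPL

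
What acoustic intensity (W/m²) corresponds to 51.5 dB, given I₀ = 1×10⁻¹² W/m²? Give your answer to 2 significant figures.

L = 10·log₁₀(I/I₀) ⇒ I = I₀·10^(L/10) = 10⁻¹² × 10^5.15.

1.4e-07 W/m²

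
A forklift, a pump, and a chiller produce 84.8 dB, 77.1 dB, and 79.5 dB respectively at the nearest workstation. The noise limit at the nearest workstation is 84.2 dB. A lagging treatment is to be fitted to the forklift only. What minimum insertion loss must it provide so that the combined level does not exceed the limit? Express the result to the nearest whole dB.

The untreated sources together contribute 10^(77.1/10) + 10^(79.5/10) = 1.404e+08, i.e. 81.47 dB.
The limit corresponds to 10^(84.2/10) = 2.630e+08; subtracting the fixed part leaves 1.226e+08 for the forklift, i.e. 80.89 dB.
So the forklift must be reduced from 84.8 to 80.89 dB: IL = 3.91 dB.

4 dB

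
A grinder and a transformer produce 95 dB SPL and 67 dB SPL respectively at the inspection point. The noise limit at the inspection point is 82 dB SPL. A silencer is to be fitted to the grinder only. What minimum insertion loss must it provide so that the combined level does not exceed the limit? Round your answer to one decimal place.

13.1 dB

Fixed contribution from the other source: Σ 10^(L/10) = 10^(67/10) = 5.012e+06 (67.00 dB SPL).
To meet 82 dB SPL overall, the treated grinder may contribute at most 10^(82/10) − 5.012e+06 = 1.535e+08, i.e. 81.86 dB SPL.
So the grinder must be reduced from 95 to 81.86 dB SPL: IL = 13.14 dB.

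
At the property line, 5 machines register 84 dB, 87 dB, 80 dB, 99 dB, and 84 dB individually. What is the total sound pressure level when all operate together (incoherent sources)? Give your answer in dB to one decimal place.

For uncorrelated sources the intensities add, so convert each level to linear form, sum, and take 10·log₁₀ of the total.
Σ 10^(L/10) = 10^(84/10) + 10^(87/10) + 10^(80/10) + 10^(99/10) + 10^(84/10) = 9.047e+09.
L_total = 10·log₁₀(9.047e+09) = 99.56 dB.

99.6 dB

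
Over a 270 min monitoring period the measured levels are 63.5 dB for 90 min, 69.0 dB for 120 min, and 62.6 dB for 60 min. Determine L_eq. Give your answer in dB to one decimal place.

66.7 dB

Weight each interval's intensity by its duration and average over T = 270 min:
Σ tᵢ·10^(Lᵢ/10) = 90·10^(63.5/10) + 120·10^(69.0/10) + 60·10^(62.6/10) = 1.264e+09.
L_eq = 10·log₁₀(1.264e+09/270) = 66.70 dB.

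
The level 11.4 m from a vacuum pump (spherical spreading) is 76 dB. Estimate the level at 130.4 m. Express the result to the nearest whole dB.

For a point source, L₂ = L₁ − 20·log₁₀(r₂/r₁).
L₂ = 76 − 20·log₁₀(130.4/11.4) = 76 − 21.167 = 54.83 dB.

55 dB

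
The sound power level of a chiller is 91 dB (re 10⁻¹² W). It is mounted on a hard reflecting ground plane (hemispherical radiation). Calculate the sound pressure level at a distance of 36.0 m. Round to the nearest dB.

52 dB

The power spreads over a hemisphere of area 2π·r², so L_p = L_w − 10·log₁₀(2π·r²).
2π·r² = 8143 m², 10·log₁₀ of that is 39.108 dB.
L_p = 91 − 39.108 = 51.89 dB.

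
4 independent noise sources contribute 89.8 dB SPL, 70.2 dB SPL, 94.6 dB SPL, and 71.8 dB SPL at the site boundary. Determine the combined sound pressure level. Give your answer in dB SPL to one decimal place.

95.9 dB SPL

Incoherent sources combine by intensity addition: L_total = 10·log₁₀(Σ 10^(L_i/10)).
Σ 10^(L/10) = 10^(89.8/10) + 10^(70.2/10) + 10^(94.6/10) + 10^(71.8/10) = 3.865e+09.
L_total = 10·log₁₀(3.865e+09) = 95.87 dB SPL.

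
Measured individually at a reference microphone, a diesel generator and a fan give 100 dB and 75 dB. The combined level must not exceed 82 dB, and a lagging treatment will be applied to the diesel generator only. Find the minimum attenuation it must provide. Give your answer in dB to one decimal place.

19.0 dB

Fixed contribution from the other source: Σ 10^(L/10) = 10^(75/10) = 3.162e+07 (75.00 dB).
To meet 82 dB overall, the treated diesel generator may contribute at most 10^(82/10) − 3.162e+07 = 1.269e+08, i.e. 81.03 dB.
Required insertion loss = 100 − 81.03 = 18.97 dB.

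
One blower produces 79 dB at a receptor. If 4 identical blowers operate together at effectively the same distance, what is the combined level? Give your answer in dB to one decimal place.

85.0 dB

N identical incoherent sources raise the level by 10·log₁₀ N.
L_total = 79 + 10·log₁₀(4) = 79 + 6.021 = 85.02 dB.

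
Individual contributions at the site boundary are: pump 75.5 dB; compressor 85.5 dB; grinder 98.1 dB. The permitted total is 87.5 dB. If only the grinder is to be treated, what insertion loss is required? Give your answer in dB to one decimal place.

The untreated sources together contribute 10^(75.5/10) + 10^(85.5/10) = 3.903e+08, i.e. 85.91 dB.
The limit corresponds to 10^(87.5/10) = 5.623e+08; subtracting the fixed part leaves 1.720e+08 for the grinder, i.e. 82.36 dB.
So the grinder must be reduced from 98.1 to 82.36 dB: IL = 15.74 dB.

15.7 dB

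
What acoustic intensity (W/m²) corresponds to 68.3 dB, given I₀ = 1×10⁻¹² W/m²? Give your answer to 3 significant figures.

6.76e-06 W/m²

I = I₀·10^(L/10) = 10⁻¹² × 10^(68.3/10) = 10^(-5.170).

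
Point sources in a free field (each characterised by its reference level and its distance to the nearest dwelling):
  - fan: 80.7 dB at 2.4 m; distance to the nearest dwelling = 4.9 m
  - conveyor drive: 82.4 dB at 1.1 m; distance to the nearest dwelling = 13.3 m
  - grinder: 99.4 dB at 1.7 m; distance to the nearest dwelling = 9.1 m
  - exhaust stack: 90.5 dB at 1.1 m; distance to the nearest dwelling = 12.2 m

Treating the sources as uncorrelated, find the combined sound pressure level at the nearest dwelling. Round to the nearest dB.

85 dB

Apply inverse-square spreading to bring every level to the receiver, then sum 10^(L/10).
fan: 80.7 − 20·log₁₀(4.9/2.4) = 80.7 − 6.20 = 74.50 dB.
conveyor drive: 82.4 − 20·log₁₀(13.3/1.1) = 82.4 − 21.65 = 60.75 dB.
grinder: 99.4 − 20·log₁₀(9.1/1.7) = 99.4 − 14.57 = 84.83 dB.
exhaust stack: 90.5 − 20·log₁₀(12.2/1.1) = 90.5 − 20.90 = 69.60 dB.
Σ 10^(L/10) = 3.425e+08 → L_total = 10·log₁₀(3.425e+08) = 85.35 dB.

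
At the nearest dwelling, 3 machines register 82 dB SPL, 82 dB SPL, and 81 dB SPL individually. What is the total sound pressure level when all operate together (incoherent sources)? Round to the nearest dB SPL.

For uncorrelated sources the intensities add, so convert each level to linear form, sum, and take 10·log₁₀ of the total.
Σ 10^(L/10) = 10^(82/10) + 10^(82/10) + 10^(81/10) = 4.429e+08.
L_total = 10·log₁₀(4.429e+08) = 86.46 dB SPL.

86 dB SPL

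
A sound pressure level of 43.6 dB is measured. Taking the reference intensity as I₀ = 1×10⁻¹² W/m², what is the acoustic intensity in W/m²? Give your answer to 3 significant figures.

I/I₀ = 10^(43.6/10) = 2.291e+04, so I = 2.291e+04 × 10⁻¹² W/m².

2.29e-08 W/m²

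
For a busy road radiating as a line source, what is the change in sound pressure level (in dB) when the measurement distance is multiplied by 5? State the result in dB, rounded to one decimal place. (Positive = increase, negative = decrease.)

-7.0 dB

With cylindrical spreading the level changes by −10·log₁₀(r₂/r₁).
ΔL = −10·log₁₀(5) = -6.99 dB.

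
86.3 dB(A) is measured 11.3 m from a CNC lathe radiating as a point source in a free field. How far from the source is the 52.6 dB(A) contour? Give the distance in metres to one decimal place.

Point-source spreading drops the level by 20·log₁₀(r₂/r₁); inverting, r₂/r₁ = 10^(ΔL/20).
r₂ = 11.3·10^((86.3−52.6)/20) = 11.3·10^(33.7/20) = 547.11 m.

547.1 m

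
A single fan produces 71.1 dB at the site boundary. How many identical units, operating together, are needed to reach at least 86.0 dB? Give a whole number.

31

The shortfall is 86.0 − 71.1 = 14.9 dB, and N units add 10·log₁₀ N, so need 10·log₁₀ N ≥ 14.9.
N ≥ 10^(14.9/10) = 30.903, so N = 31.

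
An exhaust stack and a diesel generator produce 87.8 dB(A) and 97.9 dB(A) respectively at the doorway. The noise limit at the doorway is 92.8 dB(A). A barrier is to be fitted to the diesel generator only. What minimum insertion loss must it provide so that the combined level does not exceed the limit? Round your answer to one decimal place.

6.8 dB

The untreated sources together contribute 10^(87.8/10) = 6.026e+08, i.e. 87.80 dB(A).
The limit corresponds to 10^(92.8/10) = 1.905e+09; subtracting the fixed part leaves 1.303e+09 for the diesel generator, i.e. 91.15 dB(A).
Required insertion loss = 97.9 − 91.15 = 6.75 dB.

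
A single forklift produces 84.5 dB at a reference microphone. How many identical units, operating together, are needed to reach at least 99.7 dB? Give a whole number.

Need L₁ + 10·log₁₀ N ≥ 99.7, i.e. log₁₀ N ≥ 1.52.
N ≥ 10^(15.2/10) = 33.113, so N = 34.

34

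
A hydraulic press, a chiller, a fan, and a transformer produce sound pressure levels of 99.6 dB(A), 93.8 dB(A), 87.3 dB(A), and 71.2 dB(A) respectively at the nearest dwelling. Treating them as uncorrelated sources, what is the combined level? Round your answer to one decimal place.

Incoherent sources combine by intensity addition: L_total = 10·log₁₀(Σ 10^(L_i/10)).
Σ 10^(L/10) = 10^(99.6/10) + 10^(93.8/10) + 10^(87.3/10) + 10^(71.2/10) = 1.207e+10.
L_total = 10·log₁₀(1.207e+10) = 100.82 dB(A).

100.8 dB(A)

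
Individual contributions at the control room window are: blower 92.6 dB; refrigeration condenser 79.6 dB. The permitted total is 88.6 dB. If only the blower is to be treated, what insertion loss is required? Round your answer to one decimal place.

4.6 dB

The untreated sources together contribute 10^(79.6/10) = 9.120e+07, i.e. 79.60 dB.
To meet 88.6 dB overall, the treated blower may contribute at most 10^(88.6/10) − 9.120e+07 = 6.332e+08, i.e. 88.02 dB.
Required insertion loss = 92.6 − 88.02 = 4.58 dB.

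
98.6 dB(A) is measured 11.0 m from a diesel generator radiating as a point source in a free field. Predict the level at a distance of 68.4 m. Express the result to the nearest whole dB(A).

Spherical spreading from a point source gives a 20·log₁₀(r₂/r₁) drop.
L₂ = 98.6 − 20·log₁₀(68.4/11.0) = 98.6 − 15.873 = 82.73 dB(A).

83 dB(A)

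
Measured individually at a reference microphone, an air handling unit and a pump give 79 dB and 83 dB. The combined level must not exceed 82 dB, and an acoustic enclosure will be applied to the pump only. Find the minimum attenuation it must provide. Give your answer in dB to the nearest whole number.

Fixed contribution from the other source: Σ 10^(L/10) = 10^(79/10) = 7.943e+07 (79.00 dB).
The limit corresponds to 10^(82/10) = 1.585e+08; subtracting the fixed part leaves 7.906e+07 for the pump, i.e. 78.98 dB.
Required insertion loss = 83 − 78.98 = 4.02 dB.

4 dB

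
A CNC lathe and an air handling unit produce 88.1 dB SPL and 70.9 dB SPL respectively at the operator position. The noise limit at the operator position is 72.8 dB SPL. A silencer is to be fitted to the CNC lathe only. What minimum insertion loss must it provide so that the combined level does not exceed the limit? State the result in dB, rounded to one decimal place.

Everything except the CNC lathe sums to 10^(70.9/10) = 1.230e+07 in linear terms, 70.90 dB SPL.
The limit corresponds to 10^(72.8/10) = 1.905e+07; subtracting the fixed part leaves 6.752e+06 for the CNC lathe, i.e. 68.29 dB SPL.
So the CNC lathe must be reduced from 88.1 to 68.29 dB SPL: IL = 19.81 dB.

19.8 dB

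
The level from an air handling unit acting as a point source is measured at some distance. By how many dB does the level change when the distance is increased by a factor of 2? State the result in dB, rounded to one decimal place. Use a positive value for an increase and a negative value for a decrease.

-6.0 dB

A point source loses 6 dB per doubling of distance; generally ΔL = −20·log₁₀(r₂/r₁).
ΔL = −20·log₁₀(2) = -6.02 dB.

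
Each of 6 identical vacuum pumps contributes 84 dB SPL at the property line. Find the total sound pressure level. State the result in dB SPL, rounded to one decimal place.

L_total = L₁ + 10·log₁₀ N for N identical incoherent sources.
L_total = 84 + 10·log₁₀(6) = 84 + 7.782 = 91.78 dB SPL.

91.8 dB SPL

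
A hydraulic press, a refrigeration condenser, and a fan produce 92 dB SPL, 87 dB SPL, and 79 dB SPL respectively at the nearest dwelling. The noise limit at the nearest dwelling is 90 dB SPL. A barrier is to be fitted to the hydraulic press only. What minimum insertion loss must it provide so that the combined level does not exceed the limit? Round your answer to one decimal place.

Fixed contribution from the other sources: Σ 10^(L/10) = 10^(87/10) + 10^(79/10) = 5.806e+08 (87.64 dB SPL).
The limit corresponds to 10^(90/10) = 1.000e+09; subtracting the fixed part leaves 4.194e+08 for the hydraulic press, i.e. 86.23 dB SPL.
Required insertion loss = 92 − 86.23 = 5.77 dB.

5.8 dB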